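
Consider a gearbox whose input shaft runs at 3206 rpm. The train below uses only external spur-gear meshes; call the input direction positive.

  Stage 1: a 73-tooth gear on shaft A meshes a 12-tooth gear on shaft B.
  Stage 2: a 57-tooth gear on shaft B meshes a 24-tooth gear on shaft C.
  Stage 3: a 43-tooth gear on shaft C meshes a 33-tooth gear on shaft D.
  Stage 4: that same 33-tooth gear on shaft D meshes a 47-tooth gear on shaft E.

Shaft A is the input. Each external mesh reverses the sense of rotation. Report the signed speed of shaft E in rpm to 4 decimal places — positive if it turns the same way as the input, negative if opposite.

Stage 1 [73T→12T]: ω = 3206.0000×73/12 = 19503.1667 rpm, dir flips to −; running = −19503.1667
Stage 2 [57T→24T]: ω = 19503.1667×57/24 = 46320.0208 rpm, dir flips to +; running = +46320.0208
Stage 3 [43T→33T]: ω = 46320.0208×43/33 = 60356.3908 rpm, dir flips to −; running = −60356.3908
Stage 4 [33T→47T]: ω = 60356.3908×33/47 = 42377.8914 rpm, dir flips to +; running = +42377.8914

+42377.8914 rpm (same as input, |ω| = 42377.8914 rpm)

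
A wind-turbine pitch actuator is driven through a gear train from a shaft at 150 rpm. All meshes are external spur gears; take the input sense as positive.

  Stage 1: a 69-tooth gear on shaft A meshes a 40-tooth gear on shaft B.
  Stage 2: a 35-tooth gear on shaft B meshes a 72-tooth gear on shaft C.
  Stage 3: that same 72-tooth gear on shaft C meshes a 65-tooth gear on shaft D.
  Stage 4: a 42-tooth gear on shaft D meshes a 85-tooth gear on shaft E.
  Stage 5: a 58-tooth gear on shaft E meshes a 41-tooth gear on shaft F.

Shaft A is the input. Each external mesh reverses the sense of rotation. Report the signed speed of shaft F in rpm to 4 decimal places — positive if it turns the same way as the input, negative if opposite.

Stage 1 [69T→40T]: ω = 150.0000×69/40 = 258.7500 rpm, dir flips to −; running = −258.7500
Stage 2 [35T→72T]: ω = 258.7500×35/72 = 125.7812 rpm, dir flips to +; running = +125.7812
Stage 3 [72T→65T]: ω = 125.7812×72/65 = 139.3269 rpm, dir flips to −; running = −139.3269
Stage 4 [42T→85T]: ω = 139.3269×42/85 = 68.8439 rpm, dir flips to +; running = +68.8439
Stage 5 [58T→41T]: ω = 68.8439×58/41 = 97.3889 rpm, dir flips to −; running = −97.3889

-97.3889 rpm (opposite to input, |ω| = 97.3889 rpm)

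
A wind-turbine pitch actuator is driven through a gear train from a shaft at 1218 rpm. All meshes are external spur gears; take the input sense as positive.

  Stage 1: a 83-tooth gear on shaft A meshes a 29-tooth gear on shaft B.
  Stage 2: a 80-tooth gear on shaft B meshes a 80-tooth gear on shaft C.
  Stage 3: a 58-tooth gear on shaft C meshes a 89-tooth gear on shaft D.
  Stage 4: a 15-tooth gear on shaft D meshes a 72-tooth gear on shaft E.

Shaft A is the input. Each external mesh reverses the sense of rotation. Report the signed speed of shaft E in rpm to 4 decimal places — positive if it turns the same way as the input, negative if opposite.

+473.2865 rpm (same as input, |ω| = 473.2865 rpm)

Stage 1 [83T→29T]: ω = 1218.0000×83/29 = 3486.0000 rpm, dir flips to −; running = −3486.0000
Stage 2 [80T→80T]: ω = 3486.0000×80/80 = 3486.0000 rpm, dir flips to +; running = +3486.0000
Stage 3 [58T→89T]: ω = 3486.0000×58/89 = 2271.7753 rpm, dir flips to −; running = −2271.7753
Stage 4 [15T→72T]: ω = 2271.7753×15/72 = 473.2865 rpm, dir flips to +; running = +473.2865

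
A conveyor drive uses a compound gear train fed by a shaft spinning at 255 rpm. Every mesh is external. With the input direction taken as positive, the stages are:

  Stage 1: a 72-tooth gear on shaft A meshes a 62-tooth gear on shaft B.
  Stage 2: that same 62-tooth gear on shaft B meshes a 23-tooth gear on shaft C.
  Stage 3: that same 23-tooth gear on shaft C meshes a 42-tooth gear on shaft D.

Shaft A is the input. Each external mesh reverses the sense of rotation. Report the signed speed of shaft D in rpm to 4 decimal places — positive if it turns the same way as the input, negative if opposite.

Stage 1 [72T→62T]: ω = 255.0000×72/62 = 296.1290 rpm, dir flips to −; running = −296.1290
Stage 2 [62T→23T]: ω = 296.1290×62/23 = 798.2609 rpm, dir flips to +; running = +798.2609
Stage 3 [23T→42T]: ω = 798.2609×23/42 = 437.1429 rpm, dir flips to −; running = −437.1429

-437.1429 rpm (opposite to input, |ω| = 437.1429 rpm)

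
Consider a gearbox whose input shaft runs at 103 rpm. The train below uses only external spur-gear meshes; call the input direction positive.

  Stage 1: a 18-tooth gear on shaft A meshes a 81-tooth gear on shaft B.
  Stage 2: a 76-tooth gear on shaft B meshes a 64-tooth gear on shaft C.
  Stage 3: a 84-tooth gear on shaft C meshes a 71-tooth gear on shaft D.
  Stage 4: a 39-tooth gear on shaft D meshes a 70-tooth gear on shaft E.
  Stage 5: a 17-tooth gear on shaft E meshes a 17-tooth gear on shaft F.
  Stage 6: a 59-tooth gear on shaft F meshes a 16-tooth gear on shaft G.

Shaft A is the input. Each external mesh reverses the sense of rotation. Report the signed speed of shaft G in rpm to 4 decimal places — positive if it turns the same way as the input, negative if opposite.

+66.0660 rpm (same as input, |ω| = 66.0660 rpm)

Stage 1 [18T→81T]: ω = 103.0000×18/81 = 22.8889 rpm, dir flips to −; running = −22.8889
Stage 2 [76T→64T]: ω = 22.8889×76/64 = 27.1806 rpm, dir flips to +; running = +27.1806
Stage 3 [84T→71T]: ω = 27.1806×84/71 = 32.1573 rpm, dir flips to −; running = −32.1573
Stage 4 [39T→70T]: ω = 32.1573×39/70 = 17.9162 rpm, dir flips to +; running = +17.9162
Stage 5 [17T→17T]: ω = 17.9162×17/17 = 17.9162 rpm, dir flips to −; running = −17.9162
Stage 6 [59T→16T]: ω = 17.9162×59/16 = 66.0660 rpm, dir flips to +; running = +66.0660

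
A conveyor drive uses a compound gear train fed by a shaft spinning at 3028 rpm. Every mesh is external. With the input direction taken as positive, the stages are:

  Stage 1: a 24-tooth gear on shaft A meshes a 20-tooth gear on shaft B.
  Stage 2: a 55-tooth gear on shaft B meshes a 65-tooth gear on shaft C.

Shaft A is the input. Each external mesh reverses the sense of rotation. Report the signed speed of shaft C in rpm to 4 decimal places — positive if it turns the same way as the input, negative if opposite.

+3074.5846 rpm (same as input, |ω| = 3074.5846 rpm)

Stage 1 [24T→20T]: ω = 3028.0000×24/20 = 3633.6000 rpm, dir flips to −; running = −3633.6000
Stage 2 [55T→65T]: ω = 3633.6000×55/65 = 3074.5846 rpm, dir flips to +; running = +3074.5846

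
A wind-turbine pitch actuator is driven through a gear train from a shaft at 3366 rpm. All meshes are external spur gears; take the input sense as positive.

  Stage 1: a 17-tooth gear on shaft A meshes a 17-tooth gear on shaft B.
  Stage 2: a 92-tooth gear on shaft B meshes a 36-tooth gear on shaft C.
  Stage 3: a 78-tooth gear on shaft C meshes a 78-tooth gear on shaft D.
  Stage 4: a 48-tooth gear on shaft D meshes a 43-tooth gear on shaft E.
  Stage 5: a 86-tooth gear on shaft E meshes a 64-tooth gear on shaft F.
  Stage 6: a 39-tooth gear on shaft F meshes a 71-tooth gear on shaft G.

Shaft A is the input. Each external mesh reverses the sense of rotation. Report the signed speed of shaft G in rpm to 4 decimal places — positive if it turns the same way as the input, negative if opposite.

+7087.5634 rpm (same as input, |ω| = 7087.5634 rpm)

Stage 1 [17T→17T]: ω = 3366.0000×17/17 = 3366.0000 rpm, dir flips to −; running = −3366.0000
Stage 2 [92T→36T]: ω = 3366.0000×92/36 = 8602.0000 rpm, dir flips to +; running = +8602.0000
Stage 3 [78T→78T]: ω = 8602.0000×78/78 = 8602.0000 rpm, dir flips to −; running = −8602.0000
Stage 4 [48T→43T]: ω = 8602.0000×48/43 = 9602.2326 rpm, dir flips to +; running = +9602.2326
Stage 5 [86T→64T]: ω = 9602.2326×86/64 = 12903.0000 rpm, dir flips to −; running = −12903.0000
Stage 6 [39T→71T]: ω = 12903.0000×39/71 = 7087.5634 rpm, dir flips to +; running = +7087.5634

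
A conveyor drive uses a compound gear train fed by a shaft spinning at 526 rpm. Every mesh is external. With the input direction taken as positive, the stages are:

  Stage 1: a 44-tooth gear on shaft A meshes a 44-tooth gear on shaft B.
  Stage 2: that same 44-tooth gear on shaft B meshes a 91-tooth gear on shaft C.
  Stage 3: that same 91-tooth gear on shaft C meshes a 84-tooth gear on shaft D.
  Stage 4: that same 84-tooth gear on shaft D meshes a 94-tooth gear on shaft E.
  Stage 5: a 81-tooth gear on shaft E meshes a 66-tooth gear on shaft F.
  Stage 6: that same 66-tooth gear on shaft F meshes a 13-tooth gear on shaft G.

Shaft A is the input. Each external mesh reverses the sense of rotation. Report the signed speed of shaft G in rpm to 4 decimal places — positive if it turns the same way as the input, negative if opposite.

+1534.0949 rpm (same as input, |ω| = 1534.0949 rpm)

Stage 1 [44T→44T]: ω = 526.0000×44/44 = 526.0000 rpm, dir flips to −; running = −526.0000
Stage 2 [44T→91T]: ω = 526.0000×44/91 = 254.3297 rpm, dir flips to +; running = +254.3297
Stage 3 [91T→84T]: ω = 254.3297×91/84 = 275.5238 rpm, dir flips to −; running = −275.5238
Stage 4 [84T→94T]: ω = 275.5238×84/94 = 246.2128 rpm, dir flips to +; running = +246.2128
Stage 5 [81T→66T]: ω = 246.2128×81/66 = 302.1702 rpm, dir flips to −; running = −302.1702
Stage 6 [66T→13T]: ω = 302.1702×66/13 = 1534.0949 rpm, dir flips to +; running = +1534.0949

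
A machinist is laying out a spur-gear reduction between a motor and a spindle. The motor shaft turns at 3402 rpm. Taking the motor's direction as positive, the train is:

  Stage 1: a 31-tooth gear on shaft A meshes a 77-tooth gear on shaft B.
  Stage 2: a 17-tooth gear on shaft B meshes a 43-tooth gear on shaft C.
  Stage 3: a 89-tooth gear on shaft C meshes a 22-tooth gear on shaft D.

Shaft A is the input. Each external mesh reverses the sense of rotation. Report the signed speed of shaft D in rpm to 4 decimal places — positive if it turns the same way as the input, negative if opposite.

-2190.5495 rpm (opposite to input, |ω| = 2190.5495 rpm)

Stage 1 [31T→77T]: ω = 3402.0000×31/77 = 1369.6364 rpm, dir flips to −; running = −1369.6364
Stage 2 [17T→43T]: ω = 1369.6364×17/43 = 541.4841 rpm, dir flips to +; running = +541.4841
Stage 3 [89T→22T]: ω = 541.4841×89/22 = 2190.5495 rpm, dir flips to −; running = −2190.5495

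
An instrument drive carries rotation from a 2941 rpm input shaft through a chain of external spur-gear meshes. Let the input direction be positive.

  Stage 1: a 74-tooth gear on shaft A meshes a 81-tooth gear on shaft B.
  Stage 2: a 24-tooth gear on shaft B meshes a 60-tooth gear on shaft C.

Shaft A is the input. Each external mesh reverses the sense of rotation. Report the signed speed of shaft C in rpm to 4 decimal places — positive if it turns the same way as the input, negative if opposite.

+1074.7358 rpm (same as input, |ω| = 1074.7358 rpm)

Stage 1 [74T→81T]: ω = 2941.0000×74/81 = 2686.8395 rpm, dir flips to −; running = −2686.8395
Stage 2 [24T→60T]: ω = 2686.8395×24/60 = 1074.7358 rpm, dir flips to +; running = +1074.7358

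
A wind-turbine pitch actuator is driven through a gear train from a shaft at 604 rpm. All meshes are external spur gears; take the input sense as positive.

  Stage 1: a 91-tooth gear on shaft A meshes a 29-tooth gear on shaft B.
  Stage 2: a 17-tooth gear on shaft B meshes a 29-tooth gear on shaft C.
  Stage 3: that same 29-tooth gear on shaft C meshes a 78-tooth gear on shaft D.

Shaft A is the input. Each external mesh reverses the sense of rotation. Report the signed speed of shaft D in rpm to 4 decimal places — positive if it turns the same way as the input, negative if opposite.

Stage 1 [91T→29T]: ω = 604.0000×91/29 = 1895.3103 rpm, dir flips to −; running = −1895.3103
Stage 2 [17T→29T]: ω = 1895.3103×17/29 = 1111.0440 rpm, dir flips to +; running = +1111.0440
Stage 3 [29T→78T]: ω = 1111.0440×29/78 = 413.0805 rpm, dir flips to −; running = −413.0805

-413.0805 rpm (opposite to input, |ω| = 413.0805 rpm)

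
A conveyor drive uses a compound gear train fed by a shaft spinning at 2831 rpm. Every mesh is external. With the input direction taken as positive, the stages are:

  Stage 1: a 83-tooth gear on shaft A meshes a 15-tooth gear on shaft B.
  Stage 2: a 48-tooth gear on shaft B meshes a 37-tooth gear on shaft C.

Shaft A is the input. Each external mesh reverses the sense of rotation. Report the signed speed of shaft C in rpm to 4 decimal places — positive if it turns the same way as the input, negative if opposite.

Stage 1 [83T→15T]: ω = 2831.0000×83/15 = 15664.8667 rpm, dir flips to −; running = −15664.8667
Stage 2 [48T→37T]: ω = 15664.8667×48/37 = 20321.9892 rpm, dir flips to +; running = +20321.9892

+20321.9892 rpm (same as input, |ω| = 20321.9892 rpm)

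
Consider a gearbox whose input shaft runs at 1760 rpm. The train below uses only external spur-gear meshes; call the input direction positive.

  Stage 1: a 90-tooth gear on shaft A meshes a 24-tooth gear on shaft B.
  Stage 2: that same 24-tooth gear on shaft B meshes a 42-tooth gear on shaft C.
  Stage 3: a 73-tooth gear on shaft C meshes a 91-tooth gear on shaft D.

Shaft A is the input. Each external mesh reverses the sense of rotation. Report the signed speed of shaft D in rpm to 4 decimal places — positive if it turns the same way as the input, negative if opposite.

-3025.4317 rpm (opposite to input, |ω| = 3025.4317 rpm)

Stage 1 [90T→24T]: ω = 1760.0000×90/24 = 6600.0000 rpm, dir flips to −; running = −6600.0000
Stage 2 [24T→42T]: ω = 6600.0000×24/42 = 3771.4286 rpm, dir flips to +; running = +3771.4286
Stage 3 [73T→91T]: ω = 3771.4286×73/91 = 3025.4317 rpm, dir flips to −; running = −3025.4317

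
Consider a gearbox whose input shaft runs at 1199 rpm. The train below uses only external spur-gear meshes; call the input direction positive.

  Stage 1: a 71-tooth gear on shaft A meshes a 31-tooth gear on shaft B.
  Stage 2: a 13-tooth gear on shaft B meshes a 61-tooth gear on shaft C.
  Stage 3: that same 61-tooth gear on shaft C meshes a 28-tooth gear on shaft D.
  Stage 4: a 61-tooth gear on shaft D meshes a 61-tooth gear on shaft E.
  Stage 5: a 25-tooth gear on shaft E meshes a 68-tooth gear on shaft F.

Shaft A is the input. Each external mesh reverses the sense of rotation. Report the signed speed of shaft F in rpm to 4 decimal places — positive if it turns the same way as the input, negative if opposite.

-468.7403 rpm (opposite to input, |ω| = 468.7403 rpm)

Stage 1 [71T→31T]: ω = 1199.0000×71/31 = 2746.0968 rpm, dir flips to −; running = −2746.0968
Stage 2 [13T→61T]: ω = 2746.0968×13/61 = 585.2337 rpm, dir flips to +; running = +585.2337
Stage 3 [61T→28T]: ω = 585.2337×61/28 = 1274.9735 rpm, dir flips to −; running = −1274.9735
Stage 4 [61T→61T]: ω = 1274.9735×61/61 = 1274.9735 rpm, dir flips to +; running = +1274.9735
Stage 5 [25T→68T]: ω = 1274.9735×25/68 = 468.7403 rpm, dir flips to −; running = −468.7403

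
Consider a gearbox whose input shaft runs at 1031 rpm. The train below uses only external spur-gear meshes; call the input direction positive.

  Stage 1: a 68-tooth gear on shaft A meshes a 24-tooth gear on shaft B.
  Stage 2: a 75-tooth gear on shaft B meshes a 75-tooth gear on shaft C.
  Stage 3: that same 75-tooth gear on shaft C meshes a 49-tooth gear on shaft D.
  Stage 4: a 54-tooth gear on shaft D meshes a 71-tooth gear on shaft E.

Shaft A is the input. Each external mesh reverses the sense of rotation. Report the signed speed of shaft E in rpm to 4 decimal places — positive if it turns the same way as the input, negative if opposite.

Stage 1 [68T→24T]: ω = 1031.0000×68/24 = 2921.1667 rpm, dir flips to −; running = −2921.1667
Stage 2 [75T→75T]: ω = 2921.1667×75/75 = 2921.1667 rpm, dir flips to +; running = +2921.1667
Stage 3 [75T→49T]: ω = 2921.1667×75/49 = 4471.1735 rpm, dir flips to −; running = −4471.1735
Stage 4 [54T→71T]: ω = 4471.1735×54/71 = 3400.6108 rpm, dir flips to +; running = +3400.6108

+3400.6108 rpm (same as input, |ω| = 3400.6108 rpm)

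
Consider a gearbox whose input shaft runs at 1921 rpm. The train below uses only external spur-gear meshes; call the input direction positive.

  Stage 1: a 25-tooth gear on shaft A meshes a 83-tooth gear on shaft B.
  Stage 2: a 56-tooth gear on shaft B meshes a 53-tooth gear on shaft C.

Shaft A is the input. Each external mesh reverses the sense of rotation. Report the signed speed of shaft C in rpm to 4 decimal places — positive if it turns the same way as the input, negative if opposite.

Stage 1 [25T→83T]: ω = 1921.0000×25/83 = 578.6145 rpm, dir flips to −; running = −578.6145
Stage 2 [56T→53T]: ω = 578.6145×56/53 = 611.3662 rpm, dir flips to +; running = +611.3662

+611.3662 rpm (same as input, |ω| = 611.3662 rpm)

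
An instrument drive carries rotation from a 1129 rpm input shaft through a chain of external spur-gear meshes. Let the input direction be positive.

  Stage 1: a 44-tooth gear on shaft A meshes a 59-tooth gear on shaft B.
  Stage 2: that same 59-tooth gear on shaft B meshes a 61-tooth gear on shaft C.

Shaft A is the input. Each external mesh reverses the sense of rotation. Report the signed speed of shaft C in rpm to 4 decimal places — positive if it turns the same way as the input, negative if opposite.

+814.3607 rpm (same as input, |ω| = 814.3607 rpm)

Stage 1 [44T→59T]: ω = 1129.0000×44/59 = 841.9661 rpm, dir flips to −; running = −841.9661
Stage 2 [59T→61T]: ω = 841.9661×59/61 = 814.3607 rpm, dir flips to +; running = +814.3607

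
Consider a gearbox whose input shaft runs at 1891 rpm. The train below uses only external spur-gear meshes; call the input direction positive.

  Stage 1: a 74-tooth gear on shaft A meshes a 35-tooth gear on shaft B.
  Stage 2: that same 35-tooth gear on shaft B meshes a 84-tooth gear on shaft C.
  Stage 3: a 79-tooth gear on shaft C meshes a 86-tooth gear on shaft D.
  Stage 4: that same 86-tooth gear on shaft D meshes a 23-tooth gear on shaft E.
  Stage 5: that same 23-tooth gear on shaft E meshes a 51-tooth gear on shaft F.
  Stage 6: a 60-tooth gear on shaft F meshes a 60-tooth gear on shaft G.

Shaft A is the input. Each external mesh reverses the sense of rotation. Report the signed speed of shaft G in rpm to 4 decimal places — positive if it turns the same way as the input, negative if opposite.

Stage 1 [74T→35T]: ω = 1891.0000×74/35 = 3998.1143 rpm, dir flips to −; running = −3998.1143
Stage 2 [35T→84T]: ω = 3998.1143×35/84 = 1665.8810 rpm, dir flips to +; running = +1665.8810
Stage 3 [79T→86T]: ω = 1665.8810×79/86 = 1530.2860 rpm, dir flips to −; running = −1530.2860
Stage 4 [86T→23T]: ω = 1530.2860×86/23 = 5721.9389 rpm, dir flips to +; running = +5721.9389
Stage 5 [23T→51T]: ω = 5721.9389×23/51 = 2580.4823 rpm, dir flips to −; running = −2580.4823
Stage 6 [60T→60T]: ω = 2580.4823×60/60 = 2580.4823 rpm, dir flips to +; running = +2580.4823

+2580.4823 rpm (same as input, |ω| = 2580.4823 rpm)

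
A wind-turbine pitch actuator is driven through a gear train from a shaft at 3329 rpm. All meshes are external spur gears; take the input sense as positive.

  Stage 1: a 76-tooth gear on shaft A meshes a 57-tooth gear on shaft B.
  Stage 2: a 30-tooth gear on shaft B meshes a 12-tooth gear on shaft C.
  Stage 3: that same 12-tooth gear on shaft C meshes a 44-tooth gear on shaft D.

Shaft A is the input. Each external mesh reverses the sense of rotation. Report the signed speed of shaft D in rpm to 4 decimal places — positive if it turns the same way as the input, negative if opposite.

Stage 1 [76T→57T]: ω = 3329.0000×76/57 = 4438.6667 rpm, dir flips to −; running = −4438.6667
Stage 2 [30T→12T]: ω = 4438.6667×30/12 = 11096.6667 rpm, dir flips to +; running = +11096.6667
Stage 3 [12T→44T]: ω = 11096.6667×12/44 = 3026.3636 rpm, dir flips to −; running = −3026.3636

-3026.3636 rpm (opposite to input, |ω| = 3026.3636 rpm)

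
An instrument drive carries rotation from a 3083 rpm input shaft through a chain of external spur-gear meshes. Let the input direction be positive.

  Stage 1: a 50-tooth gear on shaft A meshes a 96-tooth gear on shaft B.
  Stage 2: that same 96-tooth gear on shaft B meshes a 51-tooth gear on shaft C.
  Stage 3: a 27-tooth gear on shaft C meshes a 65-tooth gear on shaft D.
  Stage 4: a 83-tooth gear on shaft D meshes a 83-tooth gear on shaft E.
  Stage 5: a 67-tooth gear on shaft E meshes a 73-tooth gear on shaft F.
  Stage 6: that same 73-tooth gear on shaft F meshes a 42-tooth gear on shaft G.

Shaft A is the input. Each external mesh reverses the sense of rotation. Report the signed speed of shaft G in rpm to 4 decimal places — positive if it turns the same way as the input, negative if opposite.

+2002.8539 rpm (same as input, |ω| = 2002.8539 rpm)

Stage 1 [50T→96T]: ω = 3083.0000×50/96 = 1605.7292 rpm, dir flips to −; running = −1605.7292
Stage 2 [96T→51T]: ω = 1605.7292×96/51 = 3022.5490 rpm, dir flips to +; running = +3022.5490
Stage 3 [27T→65T]: ω = 3022.5490×27/65 = 1255.5204 rpm, dir flips to −; running = −1255.5204
Stage 4 [83T→83T]: ω = 1255.5204×83/83 = 1255.5204 rpm, dir flips to +; running = +1255.5204
Stage 5 [67T→73T]: ω = 1255.5204×67/73 = 1152.3269 rpm, dir flips to −; running = −1152.3269
Stage 6 [73T→42T]: ω = 1152.3269×73/42 = 2002.8539 rpm, dir flips to +; running = +2002.8539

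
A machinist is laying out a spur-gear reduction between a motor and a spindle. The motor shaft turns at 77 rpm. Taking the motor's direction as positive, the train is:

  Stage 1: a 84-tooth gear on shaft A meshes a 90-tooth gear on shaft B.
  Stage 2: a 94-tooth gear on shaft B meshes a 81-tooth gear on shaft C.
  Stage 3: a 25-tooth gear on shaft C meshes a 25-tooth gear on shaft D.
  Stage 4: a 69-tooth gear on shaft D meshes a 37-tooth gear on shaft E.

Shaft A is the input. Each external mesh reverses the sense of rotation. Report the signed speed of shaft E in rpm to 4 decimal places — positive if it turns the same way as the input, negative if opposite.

Stage 1 [84T→90T]: ω = 77.0000×84/90 = 71.8667 rpm, dir flips to −; running = −71.8667
Stage 2 [94T→81T]: ω = 71.8667×94/81 = 83.4008 rpm, dir flips to +; running = +83.4008
Stage 3 [25T→25T]: ω = 83.4008×25/25 = 83.4008 rpm, dir flips to −; running = −83.4008
Stage 4 [69T→37T]: ω = 83.4008×69/37 = 155.5313 rpm, dir flips to +; running = +155.5313

+155.5313 rpm (same as input, |ω| = 155.5313 rpm)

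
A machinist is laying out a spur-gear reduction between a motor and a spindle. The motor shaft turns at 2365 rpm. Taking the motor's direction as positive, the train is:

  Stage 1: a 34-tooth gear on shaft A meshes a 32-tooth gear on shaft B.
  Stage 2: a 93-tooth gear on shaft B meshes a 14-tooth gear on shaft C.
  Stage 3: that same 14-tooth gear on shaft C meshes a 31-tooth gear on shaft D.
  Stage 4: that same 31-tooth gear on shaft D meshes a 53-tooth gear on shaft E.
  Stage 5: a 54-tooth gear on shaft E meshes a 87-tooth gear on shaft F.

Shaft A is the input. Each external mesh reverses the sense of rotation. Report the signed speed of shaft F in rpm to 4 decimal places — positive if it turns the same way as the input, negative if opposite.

Stage 1 [34T→32T]: ω = 2365.0000×34/32 = 2512.8125 rpm, dir flips to −; running = −2512.8125
Stage 2 [93T→14T]: ω = 2512.8125×93/14 = 16692.2545 rpm, dir flips to +; running = +16692.2545
Stage 3 [14T→31T]: ω = 16692.2545×14/31 = 7538.4375 rpm, dir flips to −; running = −7538.4375
Stage 4 [31T→53T]: ω = 7538.4375×31/53 = 4409.2748 rpm, dir flips to +; running = +4409.2748
Stage 5 [54T→87T]: ω = 4409.2748×54/87 = 2736.7912 rpm, dir flips to −; running = −2736.7912

-2736.7912 rpm (opposite to input, |ω| = 2736.7912 rpm)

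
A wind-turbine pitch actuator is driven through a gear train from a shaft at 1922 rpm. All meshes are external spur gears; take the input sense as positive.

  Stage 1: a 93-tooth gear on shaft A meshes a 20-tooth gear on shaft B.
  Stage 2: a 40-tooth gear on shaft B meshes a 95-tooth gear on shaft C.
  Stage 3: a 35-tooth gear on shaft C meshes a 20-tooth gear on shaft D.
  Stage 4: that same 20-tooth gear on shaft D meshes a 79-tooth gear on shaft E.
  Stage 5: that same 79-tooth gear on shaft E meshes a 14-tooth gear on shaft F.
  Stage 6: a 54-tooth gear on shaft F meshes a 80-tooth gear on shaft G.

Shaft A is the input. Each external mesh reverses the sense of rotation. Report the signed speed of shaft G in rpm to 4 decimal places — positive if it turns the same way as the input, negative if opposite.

+6350.1868 rpm (same as input, |ω| = 6350.1868 rpm)

Stage 1 [93T→20T]: ω = 1922.0000×93/20 = 8937.3000 rpm, dir flips to −; running = −8937.3000
Stage 2 [40T→95T]: ω = 8937.3000×40/95 = 3763.0737 rpm, dir flips to +; running = +3763.0737
Stage 3 [35T→20T]: ω = 3763.0737×35/20 = 6585.3789 rpm, dir flips to −; running = −6585.3789
Stage 4 [20T→79T]: ω = 6585.3789×20/79 = 1667.1845 rpm, dir flips to +; running = +1667.1845
Stage 5 [79T→14T]: ω = 1667.1845×79/14 = 9407.6842 rpm, dir flips to −; running = −9407.6842
Stage 6 [54T→80T]: ω = 9407.6842×54/80 = 6350.1868 rpm, dir flips to +; running = +6350.1868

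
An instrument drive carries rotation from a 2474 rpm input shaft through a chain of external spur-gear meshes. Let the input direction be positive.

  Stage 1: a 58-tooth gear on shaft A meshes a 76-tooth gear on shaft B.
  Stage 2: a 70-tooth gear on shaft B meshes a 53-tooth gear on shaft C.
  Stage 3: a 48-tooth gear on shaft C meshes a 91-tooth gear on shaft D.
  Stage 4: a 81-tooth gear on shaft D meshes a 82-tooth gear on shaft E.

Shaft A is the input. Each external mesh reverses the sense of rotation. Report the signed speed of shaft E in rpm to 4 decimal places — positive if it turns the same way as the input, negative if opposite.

Stage 1 [58T→76T]: ω = 2474.0000×58/76 = 1888.0526 rpm, dir flips to −; running = −1888.0526
Stage 2 [70T→53T]: ω = 1888.0526×70/53 = 2493.6544 rpm, dir flips to +; running = +2493.6544
Stage 3 [48T→91T]: ω = 2493.6544×48/91 = 1315.3342 rpm, dir flips to −; running = −1315.3342
Stage 4 [81T→82T]: ω = 1315.3342×81/82 = 1299.2935 rpm, dir flips to +; running = +1299.2935

+1299.2935 rpm (same as input, |ω| = 1299.2935 rpm)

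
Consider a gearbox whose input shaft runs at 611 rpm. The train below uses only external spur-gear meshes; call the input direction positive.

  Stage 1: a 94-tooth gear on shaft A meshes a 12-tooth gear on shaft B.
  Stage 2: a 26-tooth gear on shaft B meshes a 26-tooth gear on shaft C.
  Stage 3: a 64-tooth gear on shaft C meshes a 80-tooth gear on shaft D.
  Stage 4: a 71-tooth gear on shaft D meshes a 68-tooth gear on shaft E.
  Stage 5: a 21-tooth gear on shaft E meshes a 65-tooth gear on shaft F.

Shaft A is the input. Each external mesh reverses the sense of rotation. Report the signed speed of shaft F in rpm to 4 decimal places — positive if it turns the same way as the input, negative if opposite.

Stage 1 [94T→12T]: ω = 611.0000×94/12 = 4786.1667 rpm, dir flips to −; running = −4786.1667
Stage 2 [26T→26T]: ω = 4786.1667×26/26 = 4786.1667 rpm, dir flips to +; running = +4786.1667
Stage 3 [64T→80T]: ω = 4786.1667×64/80 = 3828.9333 rpm, dir flips to −; running = −3828.9333
Stage 4 [71T→68T]: ω = 3828.9333×71/68 = 3997.8569 rpm, dir flips to +; running = +3997.8569
Stage 5 [21T→65T]: ω = 3997.8569×21/65 = 1291.6153 rpm, dir flips to −; running = −1291.6153

-1291.6153 rpm (opposite to input, |ω| = 1291.6153 rpm)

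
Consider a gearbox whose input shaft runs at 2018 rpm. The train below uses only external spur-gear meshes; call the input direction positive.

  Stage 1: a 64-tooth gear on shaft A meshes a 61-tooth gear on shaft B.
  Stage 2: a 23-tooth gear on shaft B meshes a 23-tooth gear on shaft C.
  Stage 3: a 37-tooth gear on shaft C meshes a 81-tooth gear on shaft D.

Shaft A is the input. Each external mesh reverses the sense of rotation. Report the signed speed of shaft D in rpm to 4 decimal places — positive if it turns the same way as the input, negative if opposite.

Stage 1 [64T→61T]: ω = 2018.0000×64/61 = 2117.2459 rpm, dir flips to −; running = −2117.2459
Stage 2 [23T→23T]: ω = 2117.2459×23/23 = 2117.2459 rpm, dir flips to +; running = +2117.2459
Stage 3 [37T→81T]: ω = 2117.2459×37/81 = 967.1370 rpm, dir flips to −; running = −967.1370

-967.1370 rpm (opposite to input, |ω| = 967.1370 rpm)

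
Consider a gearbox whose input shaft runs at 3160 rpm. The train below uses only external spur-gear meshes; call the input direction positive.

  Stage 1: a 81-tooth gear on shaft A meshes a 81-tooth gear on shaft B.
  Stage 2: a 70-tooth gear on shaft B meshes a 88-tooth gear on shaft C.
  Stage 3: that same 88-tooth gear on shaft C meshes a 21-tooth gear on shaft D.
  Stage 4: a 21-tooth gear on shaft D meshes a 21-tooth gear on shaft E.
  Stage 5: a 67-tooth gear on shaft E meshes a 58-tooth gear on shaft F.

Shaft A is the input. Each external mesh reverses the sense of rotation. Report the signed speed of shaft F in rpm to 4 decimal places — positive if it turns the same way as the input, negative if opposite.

Stage 1 [81T→81T]: ω = 3160.0000×81/81 = 3160.0000 rpm, dir flips to −; running = −3160.0000
Stage 2 [70T→88T]: ω = 3160.0000×70/88 = 2513.6364 rpm, dir flips to +; running = +2513.6364
Stage 3 [88T→21T]: ω = 2513.6364×88/21 = 10533.3333 rpm, dir flips to −; running = −10533.3333
Stage 4 [21T→21T]: ω = 10533.3333×21/21 = 10533.3333 rpm, dir flips to +; running = +10533.3333
Stage 5 [67T→58T]: ω = 10533.3333×67/58 = 12167.8161 rpm, dir flips to −; running = −12167.8161

-12167.8161 rpm (opposite to input, |ω| = 12167.8161 rpm)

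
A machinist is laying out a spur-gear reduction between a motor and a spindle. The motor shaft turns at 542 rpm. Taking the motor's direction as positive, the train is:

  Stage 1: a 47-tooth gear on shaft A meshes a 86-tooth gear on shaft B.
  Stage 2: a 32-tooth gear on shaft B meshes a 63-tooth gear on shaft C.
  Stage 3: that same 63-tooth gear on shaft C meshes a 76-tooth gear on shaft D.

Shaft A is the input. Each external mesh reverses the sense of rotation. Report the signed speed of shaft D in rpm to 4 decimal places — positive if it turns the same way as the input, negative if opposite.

-124.7197 rpm (opposite to input, |ω| = 124.7197 rpm)

Stage 1 [47T→86T]: ω = 542.0000×47/86 = 296.2093 rpm, dir flips to −; running = −296.2093
Stage 2 [32T→63T]: ω = 296.2093×32/63 = 150.4555 rpm, dir flips to +; running = +150.4555
Stage 3 [63T→76T]: ω = 150.4555×63/76 = 124.7197 rpm, dir flips to −; running = −124.7197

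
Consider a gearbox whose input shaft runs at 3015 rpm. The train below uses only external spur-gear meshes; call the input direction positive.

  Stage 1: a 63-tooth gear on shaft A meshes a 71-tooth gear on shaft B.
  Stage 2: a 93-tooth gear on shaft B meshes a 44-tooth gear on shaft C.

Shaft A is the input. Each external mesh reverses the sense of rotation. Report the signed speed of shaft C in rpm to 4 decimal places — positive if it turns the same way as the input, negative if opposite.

+5654.5727 rpm (same as input, |ω| = 5654.5727 rpm)

Stage 1 [63T→71T]: ω = 3015.0000×63/71 = 2675.2817 rpm, dir flips to −; running = −2675.2817
Stage 2 [93T→44T]: ω = 2675.2817×93/44 = 5654.5727 rpm, dir flips to +; running = +5654.5727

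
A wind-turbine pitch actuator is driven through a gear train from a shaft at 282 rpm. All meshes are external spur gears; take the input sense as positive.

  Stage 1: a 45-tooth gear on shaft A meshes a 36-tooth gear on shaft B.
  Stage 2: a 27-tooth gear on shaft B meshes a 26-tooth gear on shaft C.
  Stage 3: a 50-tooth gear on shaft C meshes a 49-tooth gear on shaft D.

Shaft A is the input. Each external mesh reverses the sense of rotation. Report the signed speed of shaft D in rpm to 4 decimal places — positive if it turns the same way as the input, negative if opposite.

Stage 1 [45T→36T]: ω = 282.0000×45/36 = 352.5000 rpm, dir flips to −; running = −352.5000
Stage 2 [27T→26T]: ω = 352.5000×27/26 = 366.0577 rpm, dir flips to +; running = +366.0577
Stage 3 [50T→49T]: ω = 366.0577×50/49 = 373.5283 rpm, dir flips to −; running = −373.5283

-373.5283 rpm (opposite to input, |ω| = 373.5283 rpm)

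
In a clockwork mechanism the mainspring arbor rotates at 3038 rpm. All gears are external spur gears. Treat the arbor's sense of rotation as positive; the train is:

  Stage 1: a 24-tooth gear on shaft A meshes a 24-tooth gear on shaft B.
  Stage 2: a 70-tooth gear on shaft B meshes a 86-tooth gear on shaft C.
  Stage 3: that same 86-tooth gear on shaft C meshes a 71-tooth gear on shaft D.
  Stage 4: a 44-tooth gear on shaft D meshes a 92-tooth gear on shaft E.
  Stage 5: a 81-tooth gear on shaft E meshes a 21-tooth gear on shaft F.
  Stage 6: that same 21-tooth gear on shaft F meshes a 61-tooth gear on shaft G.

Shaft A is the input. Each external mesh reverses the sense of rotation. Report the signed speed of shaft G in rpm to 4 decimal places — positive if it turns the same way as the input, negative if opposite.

Stage 1 [24T→24T]: ω = 3038.0000×24/24 = 3038.0000 rpm, dir flips to −; running = −3038.0000
Stage 2 [70T→86T]: ω = 3038.0000×70/86 = 2472.7907 rpm, dir flips to +; running = +2472.7907
Stage 3 [86T→71T]: ω = 2472.7907×86/71 = 2995.2113 rpm, dir flips to −; running = −2995.2113
Stage 4 [44T→92T]: ω = 2995.2113×44/92 = 1432.4923 rpm, dir flips to +; running = +1432.4923
Stage 5 [81T→21T]: ω = 1432.4923×81/21 = 5525.3276 rpm, dir flips to −; running = −5525.3276
Stage 6 [21T→61T]: ω = 5525.3276×21/61 = 1902.1620 rpm, dir flips to +; running = +1902.1620

+1902.1620 rpm (same as input, |ω| = 1902.1620 rpm)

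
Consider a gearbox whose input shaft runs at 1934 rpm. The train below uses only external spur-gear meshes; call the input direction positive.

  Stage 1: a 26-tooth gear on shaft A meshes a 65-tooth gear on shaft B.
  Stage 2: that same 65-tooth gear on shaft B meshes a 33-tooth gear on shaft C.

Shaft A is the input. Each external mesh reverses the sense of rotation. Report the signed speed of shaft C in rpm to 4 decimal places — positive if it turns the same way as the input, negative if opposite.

Stage 1 [26T→65T]: ω = 1934.0000×26/65 = 773.6000 rpm, dir flips to −; running = −773.6000
Stage 2 [65T→33T]: ω = 773.6000×65/33 = 1523.7576 rpm, dir flips to +; running = +1523.7576

+1523.7576 rpm (same as input, |ω| = 1523.7576 rpm)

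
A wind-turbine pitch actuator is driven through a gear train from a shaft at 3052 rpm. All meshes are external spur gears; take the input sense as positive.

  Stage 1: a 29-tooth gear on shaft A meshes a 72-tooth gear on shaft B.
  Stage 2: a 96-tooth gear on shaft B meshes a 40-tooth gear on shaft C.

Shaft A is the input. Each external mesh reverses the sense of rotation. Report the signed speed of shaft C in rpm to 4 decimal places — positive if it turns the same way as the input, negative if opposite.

+2950.2667 rpm (same as input, |ω| = 2950.2667 rpm)

Stage 1 [29T→72T]: ω = 3052.0000×29/72 = 1229.2778 rpm, dir flips to −; running = −1229.2778
Stage 2 [96T→40T]: ω = 1229.2778×96/40 = 2950.2667 rpm, dir flips to +; running = +2950.2667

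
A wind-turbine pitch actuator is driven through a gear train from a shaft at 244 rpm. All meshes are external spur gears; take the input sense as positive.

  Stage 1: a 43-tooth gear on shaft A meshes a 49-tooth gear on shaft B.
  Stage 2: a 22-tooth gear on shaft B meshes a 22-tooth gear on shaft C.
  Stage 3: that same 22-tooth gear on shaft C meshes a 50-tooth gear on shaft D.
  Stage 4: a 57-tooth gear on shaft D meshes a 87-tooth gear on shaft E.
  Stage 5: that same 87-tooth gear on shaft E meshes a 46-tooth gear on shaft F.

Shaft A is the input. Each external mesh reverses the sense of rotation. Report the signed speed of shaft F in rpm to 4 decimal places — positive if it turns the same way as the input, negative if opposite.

Stage 1 [43T→49T]: ω = 244.0000×43/49 = 214.1224 rpm, dir flips to −; running = −214.1224
Stage 2 [22T→22T]: ω = 214.1224×22/22 = 214.1224 rpm, dir flips to +; running = +214.1224
Stage 3 [22T→50T]: ω = 214.1224×22/50 = 94.2139 rpm, dir flips to −; running = −94.2139
Stage 4 [57T→87T]: ω = 94.2139×57/87 = 61.7263 rpm, dir flips to +; running = +61.7263
Stage 5 [87T→46T]: ω = 61.7263×87/46 = 116.7433 rpm, dir flips to −; running = −116.7433

-116.7433 rpm (opposite to input, |ω| = 116.7433 rpm)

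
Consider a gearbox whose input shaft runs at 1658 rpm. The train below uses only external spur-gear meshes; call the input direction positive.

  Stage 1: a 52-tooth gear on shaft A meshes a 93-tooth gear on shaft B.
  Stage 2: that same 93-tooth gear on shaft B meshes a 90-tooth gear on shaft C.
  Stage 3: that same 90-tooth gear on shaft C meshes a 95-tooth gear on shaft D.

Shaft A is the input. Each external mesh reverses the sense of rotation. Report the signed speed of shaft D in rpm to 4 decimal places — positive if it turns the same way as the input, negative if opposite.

Stage 1 [52T→93T]: ω = 1658.0000×52/93 = 927.0538 rpm, dir flips to −; running = −927.0538
Stage 2 [93T→90T]: ω = 927.0538×93/90 = 957.9556 rpm, dir flips to +; running = +957.9556
Stage 3 [90T→95T]: ω = 957.9556×90/95 = 907.5368 rpm, dir flips to −; running = −907.5368

-907.5368 rpm (opposite to input, |ω| = 907.5368 rpm)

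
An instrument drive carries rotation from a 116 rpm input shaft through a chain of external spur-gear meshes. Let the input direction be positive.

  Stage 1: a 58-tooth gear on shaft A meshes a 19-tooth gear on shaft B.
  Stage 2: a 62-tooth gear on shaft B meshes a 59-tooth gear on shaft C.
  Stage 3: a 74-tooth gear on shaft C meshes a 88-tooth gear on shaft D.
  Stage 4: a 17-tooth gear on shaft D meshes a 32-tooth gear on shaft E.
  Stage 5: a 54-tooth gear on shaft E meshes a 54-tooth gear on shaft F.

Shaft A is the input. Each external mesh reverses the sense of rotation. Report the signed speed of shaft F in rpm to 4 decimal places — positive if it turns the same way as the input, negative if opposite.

-166.2341 rpm (opposite to input, |ω| = 166.2341 rpm)

Stage 1 [58T→19T]: ω = 116.0000×58/19 = 354.1053 rpm, dir flips to −; running = −354.1053
Stage 2 [62T→59T]: ω = 354.1053×62/59 = 372.1106 rpm, dir flips to +; running = +372.1106
Stage 3 [74T→88T]: ω = 372.1106×74/88 = 312.9112 rpm, dir flips to −; running = −312.9112
Stage 4 [17T→32T]: ω = 312.9112×17/32 = 166.2341 rpm, dir flips to +; running = +166.2341
Stage 5 [54T→54T]: ω = 166.2341×54/54 = 166.2341 rpm, dir flips to −; running = −166.2341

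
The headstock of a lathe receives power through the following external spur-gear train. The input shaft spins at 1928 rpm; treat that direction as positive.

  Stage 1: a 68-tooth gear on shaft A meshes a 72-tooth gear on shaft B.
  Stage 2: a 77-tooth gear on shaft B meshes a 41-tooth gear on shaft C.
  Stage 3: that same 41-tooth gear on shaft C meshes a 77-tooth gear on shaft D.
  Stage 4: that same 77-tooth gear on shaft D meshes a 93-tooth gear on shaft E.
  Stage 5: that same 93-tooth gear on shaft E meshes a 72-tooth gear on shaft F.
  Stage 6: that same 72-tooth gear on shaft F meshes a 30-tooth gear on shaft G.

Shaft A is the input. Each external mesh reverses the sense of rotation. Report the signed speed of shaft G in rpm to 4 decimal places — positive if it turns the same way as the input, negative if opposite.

+4673.6148 rpm (same as input, |ω| = 4673.6148 rpm)

Stage 1 [68T→72T]: ω = 1928.0000×68/72 = 1820.8889 rpm, dir flips to −; running = −1820.8889
Stage 2 [77T→41T]: ω = 1820.8889×77/41 = 3419.7182 rpm, dir flips to +; running = +3419.7182
Stage 3 [41T→77T]: ω = 3419.7182×41/77 = 1820.8889 rpm, dir flips to −; running = −1820.8889
Stage 4 [77T→93T]: ω = 1820.8889×77/93 = 1507.6177 rpm, dir flips to +; running = +1507.6177
Stage 5 [93T→72T]: ω = 1507.6177×93/72 = 1947.3395 rpm, dir flips to −; running = −1947.3395
Stage 6 [72T→30T]: ω = 1947.3395×72/30 = 4673.6148 rpm, dir flips to +; running = +4673.6148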